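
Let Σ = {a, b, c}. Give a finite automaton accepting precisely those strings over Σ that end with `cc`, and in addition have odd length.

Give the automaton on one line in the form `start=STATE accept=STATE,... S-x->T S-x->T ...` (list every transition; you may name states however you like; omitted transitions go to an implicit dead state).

start=S0 accept=S5 S0-a->S1 S0-b->S1 S0-c->S2 S1-a->S0 S1-b->S0 S1-c->S3 S2-a->S0 S2-b->S0 S2-c->S4 S3-a->S1 S3-b->S1 S3-c->S5 S4-a->S1 S4-b->S1 S4-c->S5 S5-a->S0 S5-b->S0 S5-c->S4

Handle the two conditions separately and then intersect. One (3 states) tracks how much of the suffix `cc` has currently been matched; the other (2 states) tracks the input length modulo 2. Each combined state is a pair, one component from each; accept when both components accept.
A 6-state machine:
        a   b   c  
>  S0   S1  S1  S2 
   S1   S0  S0  S3 
   S2   S0  S0  S4 
   S3   S1  S1  S5 
   S4   S1  S1  S5 
 * S5   S0  S0  S4 
(> = start, * = accepting)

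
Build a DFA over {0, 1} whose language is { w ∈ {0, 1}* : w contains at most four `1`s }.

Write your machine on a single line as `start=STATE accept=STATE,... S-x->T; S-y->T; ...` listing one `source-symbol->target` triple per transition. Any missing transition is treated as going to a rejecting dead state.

start=S0; accept=S0,S1,S2,S3,S4; S0-0->S0; S0-1->S1; S1-0->S1; S1-1->S2; S2-0->S2; S2-1->S3; S3-0->S3; S3-1->S4; S4-0->S4; S4-1->S5; S5-0->S5; S5-1->S5

Count `1`s, saturating at 5: states S0 through S4 mean 0 through 4 `1`s seen; S5 means more than 4. Each `1` increments (capped at S5); other symbols loop. Accept from {S0, S1, S2, S3, S4}.
With 6 states:
        0   1  
>* S0   S0  S1 
 * S1   S1  S2 
 * S2   S2  S3 
 * S3   S3  S4 
 * S4   S4  S5 
   S5   S5  S5 
(> = start, * = accepting)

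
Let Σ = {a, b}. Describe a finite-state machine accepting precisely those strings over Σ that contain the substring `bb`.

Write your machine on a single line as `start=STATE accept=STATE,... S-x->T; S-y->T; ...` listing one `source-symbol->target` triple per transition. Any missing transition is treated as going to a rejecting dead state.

States q0..q1 record the length of the longest prefix of `bb` that matches the current input suffix. Reaching q2 means `bb` has been seen, and we stay there forever. Accept from q2.
3 states suffice.
        a   b  
>  q0   q0  q1 
   q1   q0  q2 
 * q2   q2  q2 
(> = start, * = accepting)

start=q0; accept=q2; q0-a->q0; q0-b->q1; q1-a->q0; q1-b->q2; q2-a->q2; q2-b->q2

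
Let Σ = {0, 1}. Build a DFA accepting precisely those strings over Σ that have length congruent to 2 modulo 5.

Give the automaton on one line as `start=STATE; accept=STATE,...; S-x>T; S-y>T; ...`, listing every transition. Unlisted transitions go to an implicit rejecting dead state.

Count input length modulo 5: every symbol advances one step around the cycle S0 → S1 → S2 → S3 → S4 → S0. Accept at S2.
With 5 states:
        0   1  
>  S0   S1  S1 
   S1   S2  S2 
 * S2   S3  S3 
   S3   S4  S4 
   S4   S0  S0 
(> = start, * = accepting)

start=S0; accept=S2; S0-0>S1; S0-1>S1; S1-0>S2; S1-1>S2; S2-0>S3; S2-1>S3; S3-0>S4; S3-1>S4; S4-0>S0; S4-1>S0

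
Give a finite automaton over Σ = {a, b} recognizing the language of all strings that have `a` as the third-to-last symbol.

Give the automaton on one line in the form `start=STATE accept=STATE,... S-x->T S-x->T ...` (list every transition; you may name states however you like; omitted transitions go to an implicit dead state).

start=s0 accept=s7,s8,s9,s10 s0-a->s1 s0-b->s2 s1-a->s3 s1-b->s4 s2-a->s5 s2-b->s6 s3-a->s7 s3-b->s8 s4-a->s9 s4-b->s10 s5-a->s11 s5-b->s12 s6-a->s13 s6-b->s14 s7-a->s7 s7-b->s8 s8-a->s9 s8-b->s10 s9-a->s11 s9-b->s12 s10-a->s13 s10-b->s14 s11-a->s7 s11-b->s8 s12-a->s9 s12-b->s10 s13-a->s11 s13-b->s12 s14-a->s13 s14-b->s14

Because acceptance depends on a position counted from the end, the machine has to buffer the most recent 3 symbols. Make each state the string of the last up-to-3 symbols read; on input `x` shift the window left and append `x`. Accept when the buffered window has length 3 and begins with `a`.
          a    b  
>  s0     s1   s2 
   s1     s3   s4 
   s2     s5   s6 
   s3     s7   s8 
   s4     s9  s10 
   s5    s11  s12 
   s6    s13  s14 
 * s7     s7   s8 
 * s8     s9  s10 
 * s9    s11  s12 
 * s10   s13  s14 
   s11    s7   s8 
   s12    s9  s10 
   s13   s11  s12 
   s14   s13  s14 
(> = start, * = accepting)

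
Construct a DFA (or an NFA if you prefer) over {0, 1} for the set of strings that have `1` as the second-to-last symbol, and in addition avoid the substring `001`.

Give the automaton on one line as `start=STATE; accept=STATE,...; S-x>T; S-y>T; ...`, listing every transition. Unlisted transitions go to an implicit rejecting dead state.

Run two small machines in parallel and take their product. One (7 states) tracks the last 2 symbols read; the other (4 states) tracks partial matches of the forbidden pattern `001`. Each combined state is a pair, one component from each; accept when both components accept.
          0    1  
>  s0     s1   s2 
   s1     s3   s4 
   s2     s5   s6 
   s3     s3   s7 
   s4     s5   s6 
 * s5     s3   s4 
 * s6     s5   s6 
   s7     s8   s9 
   s8    s10   s7 
   s9     s8   s9 
   s10   s10   s7 
(> = start, * = accepting)

start=s0; accept=s5,s6; s0-0>s1; s0-1>s2; s1-0>s3; s1-1>s4; s2-0>s5; s2-1>s6; s3-0>s3; s3-1>s7; s4-0>s5; s4-1>s6; s5-0>s3; s5-1>s4; s6-0>s5; s6-1>s6; s7-0>s8; s7-1>s9; s8-0>s10; s8-1>s7; s9-0>s8; s9-1>s9; s10-0>s10; s10-1>s7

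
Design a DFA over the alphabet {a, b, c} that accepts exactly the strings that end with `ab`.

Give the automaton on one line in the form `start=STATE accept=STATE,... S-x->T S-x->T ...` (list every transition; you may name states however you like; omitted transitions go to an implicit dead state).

Remember how much of `ab` the current input suffix matches. State s0 means no match yet; s1 means the last symbol is `a`; s2 means the last 2 symbols are `ab`. Only s2 accepts. On a mismatch, fall back to the longest proper suffix that is still a prefix of `ab`.
A 3-state machine:
        a   b   c  
>  s0   s1  s0  s0 
   s1   s1  s2  s0 
 * s2   s1  s0  s0 
(> = start, * = accepting)

start=s0 accept=s2 s0-a->s1 s0-b->s0 s0-c->s0 s1-a->s1 s1-b->s2 s1-c->s0 s2-a->s1 s2-b->s0 s2-c->s0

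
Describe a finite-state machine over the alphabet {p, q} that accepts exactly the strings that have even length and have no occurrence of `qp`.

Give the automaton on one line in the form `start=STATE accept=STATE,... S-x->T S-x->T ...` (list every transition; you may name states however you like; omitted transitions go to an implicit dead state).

start=A accept=A,D A-p->B A-q->C B-p->A B-q->D C-p->E C-q->D D-p->E D-q->C E-p->E E-q->E

Build one automaton per condition and run them in lockstep. The first has 2 states tracking the input length modulo 2; the second has 3 states tracking partial matches of the forbidden pattern `qp`. A product state is a pair (one from each), accepting exactly when both do. After merging equivalent states the machine shrinks.
       p  q 
>* A   B  C 
   B   A  D 
   C   E  D 
 * D   E  C 
   E   E  E 
(> = start, * = accepting)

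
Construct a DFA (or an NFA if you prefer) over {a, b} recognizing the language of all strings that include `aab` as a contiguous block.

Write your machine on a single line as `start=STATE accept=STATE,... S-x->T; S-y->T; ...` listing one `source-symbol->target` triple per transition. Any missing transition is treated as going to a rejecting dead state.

States q0..q2 record the length of the longest prefix of `aab` that matches the current input suffix. Reaching q3 means `aab` has been seen, and we stay there forever. Accept from q3.
A 4-state machine:
        a   b  
>  q0   q1  q0 
   q1   q2  q0 
   q2   q2  q3 
 * q3   q3  q3 
(> = start, * = accepting)

start=q0; accept=q3; q0-a->q1; q0-b->q0; q1-a->q2; q1-b->q0; q2-a->q2; q2-b->q3; q3-a->q3; q3-b->q3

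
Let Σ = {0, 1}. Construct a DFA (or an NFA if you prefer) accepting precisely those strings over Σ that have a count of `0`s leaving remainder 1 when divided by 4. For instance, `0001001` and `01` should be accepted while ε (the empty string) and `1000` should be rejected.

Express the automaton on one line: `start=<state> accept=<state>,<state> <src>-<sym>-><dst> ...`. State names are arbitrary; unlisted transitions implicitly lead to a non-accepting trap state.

The only thing that matters is how many `0`s have appeared, reduced mod 4. Use one state per residue: A for 0, …, D for 3. Reading `0` moves to the next residue; anything else stays put. B is accepting.
       0  1 
>  A   B  A 
 * B   C  B 
   C   D  C 
   D   A  D 
(> = start, * = accepting)

start=A accept=B A-0->B A-1->A B-0->C B-1->B C-0->D C-1->C D-0->A D-1->D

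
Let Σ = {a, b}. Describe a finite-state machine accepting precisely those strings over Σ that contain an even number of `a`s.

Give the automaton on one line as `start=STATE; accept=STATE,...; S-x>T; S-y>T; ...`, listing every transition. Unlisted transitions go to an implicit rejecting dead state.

start=q0; accept=q0; q0-a>q1; q0-b>q0; q1-a>q0; q1-b>q1

The only thing that matters is how many `a`s have appeared, reduced mod 2. Use one state per residue: q0 for 0, …, q1 for 1. Reading `a` moves to the next residue; anything else stays put. q0 is accepting.
2 states suffice.
        a   b  
>* q0   q1  q0 
   q1   q0  q1 
(> = start, * = accepting)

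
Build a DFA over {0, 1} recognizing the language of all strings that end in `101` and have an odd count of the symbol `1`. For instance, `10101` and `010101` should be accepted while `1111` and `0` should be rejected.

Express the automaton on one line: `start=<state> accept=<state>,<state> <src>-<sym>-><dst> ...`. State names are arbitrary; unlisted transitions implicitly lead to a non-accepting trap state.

Run two small machines in parallel and take their product. One (4 states) tracks how much of the suffix `101` has currently been matched; the other (2 states) tracks the count of `1`s modulo 2. Each combined state is a pair, one component from each; accept when both components accept. Minimizing collapses redundant product states.
5 states suffice.
        0   1  
>  q0   q0  q1 
   q1   q1  q2 
   q2   q3  q1 
   q3   q0  q4 
 * q4   q1  q2 
(> = start, * = accepting)

start=q0 accept=q4 q0-0->q0 q0-1->q1 q1-0->q1 q1-1->q2 q2-0->q3 q2-1->q1 q3-0->q0 q3-1->q4 q4-0->q1 q4-1->q2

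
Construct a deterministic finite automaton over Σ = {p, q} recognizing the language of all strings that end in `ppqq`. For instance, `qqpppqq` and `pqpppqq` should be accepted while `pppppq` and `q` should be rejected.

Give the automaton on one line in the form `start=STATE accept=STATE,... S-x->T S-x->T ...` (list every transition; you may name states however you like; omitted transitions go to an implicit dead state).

start=s0 accept=s4 s0-p->s1 s0-q->s0 s1-p->s2 s1-q->s0 s2-p->s2 s2-q->s3 s3-p->s1 s3-q->s4 s4-p->s1 s4-q->s0

Remember how much of `ppqq` the current input suffix matches. State s0 means no match yet; s1 means the last symbol is `p`; s2 means the last 2 symbols are `pp`; s3 means the last 3 symbols are `ppq`; s4 means the last 4 symbols are `ppqq`. Only s4 accepts. On a mismatch, fall back to the longest proper suffix that is still a prefix of `ppqq`.
With 5 states:
        p   q  
>  s0   s1  s0 
   s1   s2  s0 
   s2   s2  s3 
   s3   s1  s4 
 * s4   s1  s0 
(> = start, * = accepting)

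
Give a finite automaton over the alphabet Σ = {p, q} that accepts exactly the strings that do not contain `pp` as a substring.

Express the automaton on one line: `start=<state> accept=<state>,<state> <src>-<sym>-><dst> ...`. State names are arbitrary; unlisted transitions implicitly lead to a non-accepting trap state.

This is the complement of 'contains `pp`'. Use the same substring-matching states — A through C holding how much of `pp` has just been matched — but flip the accepting set: everything except the trap C accepts.
       p  q 
>* A   B  A 
 * B   C  A 
   C   C  C 
(> = start, * = accepting)

start=A accept=A,B A-p->B A-q->A B-p->C B-q->A C-p->C C-q->C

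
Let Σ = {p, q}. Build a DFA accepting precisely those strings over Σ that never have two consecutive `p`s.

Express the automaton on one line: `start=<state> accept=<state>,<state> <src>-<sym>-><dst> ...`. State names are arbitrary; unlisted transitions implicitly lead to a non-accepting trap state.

start=A accept=A,B A-p->B A-q->A B-p->C B-q->A C-p->C C-q->C

This is the complement of 'contains `pp`'. Use the same substring-matching states — A through C holding how much of `pp` has just been matched — but flip the accepting set: everything except the trap C accepts.
A 3-state machine:
       p  q 
>* A   B  A 
 * B   C  A 
   C   C  C 
(> = start, * = accepting)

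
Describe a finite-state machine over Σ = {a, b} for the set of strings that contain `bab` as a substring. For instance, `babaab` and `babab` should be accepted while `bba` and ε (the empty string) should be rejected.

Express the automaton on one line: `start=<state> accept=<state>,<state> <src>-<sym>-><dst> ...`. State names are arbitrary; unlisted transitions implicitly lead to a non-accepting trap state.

Track how much of `bab` has been matched so far: state s0 is no progress, s3 is the absorbing accept state reached once `bab` has occurred. Intermediate states record partial matches; on a mismatch, fall back to the longest reusable overlap.
With 4 states:
        a   b  
>  s0   s0  s1 
   s1   s2  s1 
   s2   s0  s3 
 * s3   s3  s3 
(> = start, * = accepting)

start=s0 accept=s3 s0-a->s0 s0-b->s1 s1-a->s2 s1-b->s1 s2-a->s0 s2-b->s3 s3-a->s3 s3-b->s3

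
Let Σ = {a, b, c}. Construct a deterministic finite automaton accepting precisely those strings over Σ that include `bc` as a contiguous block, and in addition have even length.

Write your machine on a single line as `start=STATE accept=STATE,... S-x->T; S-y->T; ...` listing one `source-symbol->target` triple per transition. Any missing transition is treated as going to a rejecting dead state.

Handle the two conditions separately and then intersect. One (3 states) tracks whether and how much of `bc` has been seen; the other (2 states) tracks the input length modulo 2. Each combined state is a pair, one component from each; accept when both components accept.
6 states suffice.
        a   b   c  
>  s0   s1  s2  s1 
   s1   s0  s3  s0 
   s2   s0  s3  s4 
   s3   s1  s2  s5 
 * s4   s5  s5  s5 
   s5   s4  s4  s4 
(> = start, * = accepting)

start=s0; accept=s4; s0-a->s1; s0-b->s2; s0-c->s1; s1-a->s0; s1-b->s3; s1-c->s0; s2-a->s0; s2-b->s3; s2-c->s4; s3-a->s1; s3-b->s2; s3-c->s5; s4-a->s5; s4-b->s5; s4-c->s5; s5-a->s4; s5-b->s4; s5-c->s4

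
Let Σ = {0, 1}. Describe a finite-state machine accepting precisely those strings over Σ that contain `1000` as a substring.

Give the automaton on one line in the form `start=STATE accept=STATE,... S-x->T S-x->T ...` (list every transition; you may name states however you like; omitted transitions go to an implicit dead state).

start=S0 accept=S4 S0-0->S0 S0-1->S1 S1-0->S2 S1-1->S1 S2-0->S3 S2-1->S1 S3-0->S4 S3-1->S1 S4-0->S4 S4-1->S4

States S0..S3 record the length of the longest prefix of `1000` that matches the current input suffix. Reaching S4 means `1000` has been seen, and we stay there forever. Accept from S4.
5 states suffice.
        0   1  
>  S0   S0  S1 
   S1   S2  S1 
   S2   S3  S1 
   S3   S4  S1 
 * S4   S4  S4 
(> = start, * = accepting)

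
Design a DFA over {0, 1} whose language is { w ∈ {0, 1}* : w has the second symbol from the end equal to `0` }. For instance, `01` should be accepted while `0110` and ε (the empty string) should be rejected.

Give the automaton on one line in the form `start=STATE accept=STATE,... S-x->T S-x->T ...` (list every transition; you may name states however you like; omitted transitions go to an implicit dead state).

start=S0 accept=S3,S4 S0-0->S1 S0-1->S2 S1-0->S3 S1-1->S4 S2-0->S5 S2-1->S6 S3-0->S3 S3-1->S4 S4-0->S5 S4-1->S6 S5-0->S3 S5-1->S4 S6-0->S5 S6-1->S6

A DFA must remember the last 2 symbols (since which symbol is second-to-last isn't known until the input ends). Use one state per possible window of the last ≤2 symbols; accept from those whose window starts with `0`.
With 7 states:
        0   1  
>  S0   S1  S2 
   S1   S3  S4 
   S2   S5  S6 
 * S3   S3  S4 
 * S4   S5  S6 
   S5   S3  S4 
   S6   S5  S6 
(> = start, * = accepting)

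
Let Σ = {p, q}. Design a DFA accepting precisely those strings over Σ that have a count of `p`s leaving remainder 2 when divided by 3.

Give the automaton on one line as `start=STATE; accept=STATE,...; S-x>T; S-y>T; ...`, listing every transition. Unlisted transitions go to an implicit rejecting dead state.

Keep the running count of `p`s modulo 3: each `p` advances along the cycle S0 → S1 → S2 → S0 while other symbols loop. Accept at S2.
        p   q  
>  S0   S1  S0 
   S1   S2  S1 
 * S2   S0  S2 
(> = start, * = accepting)

start=S0; accept=S2; S0-p>S1; S0-q>S0; S1-p>S2; S1-q>S1; S2-p>S0; S2-q>S2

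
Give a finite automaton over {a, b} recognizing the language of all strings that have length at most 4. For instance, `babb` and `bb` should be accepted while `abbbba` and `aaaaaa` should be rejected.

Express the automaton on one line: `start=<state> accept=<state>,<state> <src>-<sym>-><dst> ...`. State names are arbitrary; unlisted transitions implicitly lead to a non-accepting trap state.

We only need to distinguish lengths 0, 1, …, 4, and '>4'. Chain S0 → S1 → S2 → S3 → S4 → S5 on every symbol, with S5 looping. Accepting states: {S0, S1, S2, S3, S4}.
A 6-state machine:
        a   b  
>* S0   S1  S1 
 * S1   S2  S2 
 * S2   S3  S3 
 * S3   S4  S4 
 * S4   S5  S5 
   S5   S5  S5 
(> = start, * = accepting)

start=S0 accept=S0,S1,S2,S3,S4 S0-a->S1 S0-b->S1 S1-a->S2 S1-b->S2 S2-a->S3 S2-b->S3 S3-a->S4 S3-b->S4 S4-a->S5 S4-b->S5 S5-a->S5 S5-b->S5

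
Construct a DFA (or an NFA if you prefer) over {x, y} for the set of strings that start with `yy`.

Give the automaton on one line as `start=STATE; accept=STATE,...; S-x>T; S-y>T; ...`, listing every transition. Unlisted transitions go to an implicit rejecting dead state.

Walk along `yy` while the input agrees: from s0 take `y` to s1, and so on. Any deviation drops to the rejecting sink s3. Once s2 is reached the prefix is confirmed and every continuation is accepted.
With 4 states:
        x   y  
>  s0   s3  s1 
   s1   s3  s2 
 * s2   s2  s2 
   s3   s3  s3 
(> = start, * = accepting)

start=s0; accept=s2; s0-x>s3; s0-y>s1; s1-x>s3; s1-y>s2; s2-x>s2; s2-y>s2; s3-x>s3; s3-y>s3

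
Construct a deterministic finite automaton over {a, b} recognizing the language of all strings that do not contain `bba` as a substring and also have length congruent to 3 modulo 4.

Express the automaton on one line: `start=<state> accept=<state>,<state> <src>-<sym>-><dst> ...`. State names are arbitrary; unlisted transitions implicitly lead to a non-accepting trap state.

Build one automaton per condition and run them in lockstep. The first has 4 states tracking partial matches of the forbidden pattern `bba`; the second has 4 states tracking the input length modulo 4. A product state is a pair (one from each), accepting exactly when both do.
          a    b  
>  q0     q1   q2 
   q1     q3   q4 
   q2     q3   q5 
   q3     q6   q7 
   q4     q6   q8 
   q5     q9   q8 
 * q6     q0  q10 
 * q7     q0  q11 
 * q8    q12  q11 
   q9    q12  q12 
   q10    q1  q13 
   q11   q14  q13 
   q12   q14  q14 
   q13   q15   q5 
   q14   q15  q15 
   q15    q9   q9 
(> = start, * = accepting)

start=q0 accept=q6,q7,q8 q0-a->q1 q0-b->q2 q1-a->q3 q1-b->q4 q2-a->q3 q2-b->q5 q3-a->q6 q3-b->q7 q4-a->q6 q4-b->q8 q5-a->q9 q5-b->q8 q6-a->q0 q6-b->q10 q7-a->q0 q7-b->q11 q8-a->q12 q8-b->q11 q9-a->q12 q9-b->q12 q10-a->q1 q10-b->q13 q11-a->q14 q11-b->q13 q12-a->q14 q12-b->q14 q13-a->q15 q13-b->q5 q14-a->q15 q14-b->q15 q15-a->q9 q15-b->q9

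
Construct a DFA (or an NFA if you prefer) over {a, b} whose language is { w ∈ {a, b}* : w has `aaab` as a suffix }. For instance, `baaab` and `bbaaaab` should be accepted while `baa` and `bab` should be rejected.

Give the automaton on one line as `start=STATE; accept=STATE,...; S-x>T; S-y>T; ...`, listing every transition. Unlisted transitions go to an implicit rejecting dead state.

start=q0; accept=q4; q0-a>q1; q0-b>q0; q1-a>q2; q1-b>q0; q2-a>q3; q2-b>q0; q3-a>q3; q3-b>q4; q4-a>q1; q4-b>q0

Let each state record the length of the longest suffix of the input read so far that is also a prefix of `aaab`. q1 means the last symbol is `a`; q2 means the last 2 symbols are `aa`; q3 means the last 3 symbols are `aaa`; q4 means the last 4 symbols are `aaab`. Accept only at q4, where the string currently ends in `aaab`.
5 states suffice.
        a   b  
>  q0   q1  q0 
   q1   q2  q0 
   q2   q3  q0 
   q3   q3  q4 
 * q4   q1  q0 
(> = start, * = accepting)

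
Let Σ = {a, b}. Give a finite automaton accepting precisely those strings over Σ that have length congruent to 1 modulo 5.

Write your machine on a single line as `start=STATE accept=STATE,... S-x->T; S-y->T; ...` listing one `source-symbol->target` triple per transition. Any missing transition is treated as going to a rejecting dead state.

Only the length mod 5 matters, so use a 5-cycle: from any state, every input symbol moves to the next state, wrapping q4 back to q0. Mark q1 accepting.
With 5 states:
        a   b  
>  q0   q1  q1 
 * q1   q2  q2 
   q2   q3  q3 
   q3   q4  q4 
   q4   q0  q0 
(> = start, * = accepting)

start=q0; accept=q1; q0-a->q1; q0-b->q1; q1-a->q2; q1-b->q2; q2-a->q3; q2-b->q3; q3-a->q4; q3-b->q4; q4-a->q0; q4-b->q0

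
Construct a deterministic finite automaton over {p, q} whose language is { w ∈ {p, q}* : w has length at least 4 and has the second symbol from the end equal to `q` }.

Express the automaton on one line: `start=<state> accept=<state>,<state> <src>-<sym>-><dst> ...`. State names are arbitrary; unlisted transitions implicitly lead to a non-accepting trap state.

start=A accept=N,O,R,S A-p->B A-q->C B-p->D B-q->E C-p->F C-q->G D-p->H D-q->I E-p->J E-q->K F-p->H F-q->I G-p->J G-q->K H-p->L H-q->M I-p->N I-q->O J-p->L J-q->M K-p->N K-q->O L-p->P L-q->Q M-p->R M-q->S N-p->P N-q->Q O-p->R O-q->S P-p->P P-q->Q Q-p->R Q-q->S R-p->P R-q->Q S-p->R S-q->S

Build one automaton per condition and run them in lockstep. The first has 6 states tracking the input length, saturating at 5; the second has 7 states tracking the last 2 symbols read. A product state is a pair (one from each), accepting exactly when both do.
       p  q 
>  A   B  C 
   B   D  E 
   C   F  G 
   D   H  I 
   E   J  K 
   F   H  I 
   G   J  K 
   H   L  M 
   I   N  O 
   J   L  M 
   K   N  O 
   L   P  Q 
   M   R  S 
 * N   P  Q 
 * O   R  S 
   P   P  Q 
   Q   R  S 
 * R   P  Q 
 * S   R  S 
(> = start, * = accepting)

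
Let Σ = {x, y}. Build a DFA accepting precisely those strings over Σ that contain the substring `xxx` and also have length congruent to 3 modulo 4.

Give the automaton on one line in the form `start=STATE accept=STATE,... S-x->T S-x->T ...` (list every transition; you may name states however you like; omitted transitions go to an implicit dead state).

Build one automaton per condition and run them in lockstep. The first has 4 states tracking whether and how much of `xxx` has been seen; the second has 4 states tracking the input length modulo 4. A product state is a pair (one from each), accepting exactly when both do.
          x    y  
>  q0     q1   q2 
   q1     q3   q4 
   q2     q5   q4 
   q3     q6   q7 
   q4     q8   q7 
   q5     q9   q7 
 * q6    q10  q10 
   q7    q11   q0 
   q8    q12   q0 
   q9    q10   q0 
   q10   q13  q13 
   q11   q14   q2 
   q12   q13   q2 
   q13   q15  q15 
   q14   q15   q4 
   q15    q6   q6 
(> = start, * = accepting)

start=q0 accept=q6 q0-x->q1 q0-y->q2 q1-x->q3 q1-y->q4 q2-x->q5 q2-y->q4 q3-x->q6 q3-y->q7 q4-x->q8 q4-y->q7 q5-x->q9 q5-y->q7 q6-x->q10 q6-y->q10 q7-x->q11 q7-y->q0 q8-x->q12 q8-y->q0 q9-x->q10 q9-y->q0 q10-x->q13 q10-y->q13 q11-x->q14 q11-y->q2 q12-x->q13 q12-y->q2 q13-x->q15 q13-y->q15 q14-x->q15 q14-y->q4 q15-x->q6 q15-y->q6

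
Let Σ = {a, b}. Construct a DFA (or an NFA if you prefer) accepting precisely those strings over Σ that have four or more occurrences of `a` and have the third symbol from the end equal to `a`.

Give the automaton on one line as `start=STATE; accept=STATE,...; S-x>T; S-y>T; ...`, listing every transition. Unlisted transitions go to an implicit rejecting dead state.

start=q0; accept=q5,q8,q9,q12; q0-a>q1; q0-b>q0; q1-a>q2; q1-b>q1; q2-a>q3; q2-b>q4; q3-a>q5; q3-b>q6; q4-a>q7; q4-b>q4; q5-a>q5; q5-b>q8; q6-a>q9; q6-b>q10; q7-a>q11; q7-b>q6; q8-a>q9; q8-b>q12; q9-a>q11; q9-b>q13; q10-a>q14; q10-b>q10; q11-a>q5; q11-b>q8; q12-a>q14; q12-b>q10; q13-a>q9; q13-b>q12; q14-a>q11; q14-b>q13

Build one automaton per condition and run them in lockstep. One (6 states) tracks the count of `a`s, saturating at 5; the other (15 states) tracks the last 3 symbols read. Each combined state is a pair, one component from each; accept when both components accept. Equivalent product states are then merged.
15 states suffice.
          a    b  
>  q0     q1   q0 
   q1     q2   q1 
   q2     q3   q4 
   q3     q5   q6 
   q4     q7   q4 
 * q5     q5   q8 
   q6     q9  q10 
   q7    q11   q6 
 * q8     q9  q12 
 * q9    q11  q13 
   q10   q14  q10 
   q11    q5   q8 
 * q12   q14  q10 
   q13    q9  q12 
   q14   q11  q13 
(> = start, * = accepting)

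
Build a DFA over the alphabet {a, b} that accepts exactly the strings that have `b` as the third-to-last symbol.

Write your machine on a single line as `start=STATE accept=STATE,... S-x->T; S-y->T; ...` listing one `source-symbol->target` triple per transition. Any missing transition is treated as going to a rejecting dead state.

A DFA must remember the last 3 symbols (since which symbol is third-to-last isn't known until the input ends). Use one state per possible window of the last ≤3 symbols; accept from those whose window starts with `b`.
With 15 states:
          a    b  
>  s0     s1   s2 
   s1     s3   s4 
   s2     s5   s6 
   s3     s7   s8 
   s4     s9  s10 
   s5    s11  s12 
   s6    s13  s14 
   s7     s7   s8 
   s8     s9  s10 
   s9    s11  s12 
   s10   s13  s14 
 * s11    s7   s8 
 * s12    s9  s10 
 * s13   s11  s12 
 * s14   s13  s14 
(> = start, * = accepting)

start=s0; accept=s11,s12,s13,s14; s0-a->s1; s0-b->s2; s1-a->s3; s1-b->s4; s2-a->s5; s2-b->s6; s3-a->s7; s3-b->s8; s4-a->s9; s4-b->s10; s5-a->s11; s5-b->s12; s6-a->s13; s6-b->s14; s7-a->s7; s7-b->s8; s8-a->s9; s8-b->s10; s9-a->s11; s9-b->s12; s10-a->s13; s10-b->s14; s11-a->s7; s11-b->s8; s12-a->s9; s12-b->s10; s13-a->s11; s13-b->s12; s14-a->s13; s14-b->s14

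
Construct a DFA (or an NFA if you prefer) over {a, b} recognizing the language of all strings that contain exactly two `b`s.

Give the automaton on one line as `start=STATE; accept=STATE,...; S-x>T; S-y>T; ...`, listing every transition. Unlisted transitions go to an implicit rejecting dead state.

Count `b`s, saturating at 3: states s0 through s2 mean 0 through 2 `b`s seen; s3 means more than 2. Each `b` increments (capped at s3); other symbols loop. Accept from {s2}.
        a   b  
>  s0   s0  s1 
   s1   s1  s2 
 * s2   s2  s3 
   s3   s3  s3 
(> = start, * = accepting)

start=s0; accept=s2; s0-a>s0; s0-b>s1; s1-a>s1; s1-b>s2; s2-a>s2; s2-b>s3; s3-a>s3; s3-b>s3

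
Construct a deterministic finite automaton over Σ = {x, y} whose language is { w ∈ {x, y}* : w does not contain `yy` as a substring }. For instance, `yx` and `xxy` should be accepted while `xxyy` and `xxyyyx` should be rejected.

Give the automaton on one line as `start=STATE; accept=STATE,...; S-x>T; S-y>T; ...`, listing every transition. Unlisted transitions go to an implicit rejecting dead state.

Track partial matches of the forbidden pattern `yy`. State s2 is a dead state reached once `yy` has occurred; every other state accepts. s0 means no part of `yy` is currently matched.
With 3 states:
        x   y  
>* s0   s0  s1 
 * s1   s0  s2 
   s2   s2  s2 
(> = start, * = accepting)

start=s0; accept=s0,s1; s0-x>s0; s0-y>s1; s1-x>s0; s1-y>s2; s2-x>s2; s2-y>s2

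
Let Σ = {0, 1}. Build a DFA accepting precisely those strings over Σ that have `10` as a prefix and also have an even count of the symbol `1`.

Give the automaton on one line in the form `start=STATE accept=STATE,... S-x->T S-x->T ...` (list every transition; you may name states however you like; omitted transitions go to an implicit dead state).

Handle the two conditions separately and then intersect. The first has 4 states tracking whether the input so far still matches the prefix `10`; the second has 2 states tracking the count of `1`s modulo 2. A product state is a pair (one from each), accepting exactly when both do. Equivalent product states are then merged.
A 5-state machine:
        0   1  
>  q0   q1  q2 
   q1   q1  q1 
   q2   q3  q1 
   q3   q3  q4 
 * q4   q4  q3 
(> = start, * = accepting)

start=q0 accept=q4 q0-0->q1 q0-1->q2 q1-0->q1 q1-1->q1 q2-0->q3 q2-1->q1 q3-0->q3 q3-1->q4 q4-0->q4 q4-1->q3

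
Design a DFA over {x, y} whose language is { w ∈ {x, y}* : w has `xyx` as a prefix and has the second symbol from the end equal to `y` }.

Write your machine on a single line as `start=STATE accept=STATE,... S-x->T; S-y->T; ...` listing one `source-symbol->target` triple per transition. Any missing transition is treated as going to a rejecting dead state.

Handle the two conditions separately and then intersect. One (5 states) tracks whether the input so far still matches the prefix `xyx`; the other (7 states) tracks the last 2 symbols read. Each combined state is a pair, one component from each; accept when both components accept.
       x  y 
>  A   B  C 
   B   D  E 
   C   F  G 
   D   D  H 
   E   I  G 
   F   D  H 
   G   F  G 
   H   F  G 
 * I   J  K 
   J   J  K 
   K   I  L 
 * L   I  L 
(> = start, * = accepting)

start=A; accept=I,L; A-x->B; A-y->C; B-x->D; B-y->E; C-x->F; C-y->G; D-x->D; D-y->H; E-x->I; E-y->G; F-x->D; F-y->H; G-x->F; G-y->G; H-x->F; H-y->G; I-x->J; I-y->K; J-x->J; J-y->K; K-x->I; K-y->L; L-x->I; L-y->L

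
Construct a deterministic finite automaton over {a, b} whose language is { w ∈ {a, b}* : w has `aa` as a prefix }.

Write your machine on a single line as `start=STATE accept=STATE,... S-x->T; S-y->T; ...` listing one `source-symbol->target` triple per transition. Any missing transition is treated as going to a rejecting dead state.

Walk along `aa` while the input agrees: from q0 take `a` to q1, and so on. Any deviation drops to the rejecting sink q3. Once q2 is reached the prefix is confirmed and every continuation is accepted.
4 states suffice.
        a   b  
>  q0   q1  q3 
   q1   q2  q3 
 * q2   q2  q2 
   q3   q3  q3 
(> = start, * = accepting)

start=q0; accept=q2; q0-a->q1; q0-b->q3; q1-a->q2; q1-b->q3; q2-a->q2; q2-b->q2; q3-a->q3; q3-b->q3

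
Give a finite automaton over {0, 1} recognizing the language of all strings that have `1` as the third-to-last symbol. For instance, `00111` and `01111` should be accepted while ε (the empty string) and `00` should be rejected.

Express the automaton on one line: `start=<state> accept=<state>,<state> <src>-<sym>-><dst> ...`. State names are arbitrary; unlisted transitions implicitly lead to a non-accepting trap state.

start=s0 accept=s11,s12,s13,s14 s0-0->s1 s0-1->s2 s1-0->s3 s1-1->s4 s2-0->s5 s2-1->s6 s3-0->s7 s3-1->s8 s4-0->s9 s4-1->s10 s5-0->s11 s5-1->s12 s6-0->s13 s6-1->s14 s7-0->s7 s7-1->s8 s8-0->s9 s8-1->s10 s9-0->s11 s9-1->s12 s10-0->s13 s10-1->s14 s11-0->s7 s11-1->s8 s12-0->s9 s12-1->s10 s13-0->s11 s13-1->s12 s14-0->s13 s14-1->s14

A DFA must remember the last 3 symbols (since which symbol is third-to-last isn't known until the input ends). Use one state per possible window of the last ≤3 symbols; accept from those whose window starts with `1`.
15 states suffice.
          0    1  
>  s0     s1   s2 
   s1     s3   s4 
   s2     s5   s6 
   s3     s7   s8 
   s4     s9  s10 
   s5    s11  s12 
   s6    s13  s14 
   s7     s7   s8 
   s8     s9  s10 
   s9    s11  s12 
   s10   s13  s14 
 * s11    s7   s8 
 * s12    s9  s10 
 * s13   s11  s12 
 * s14   s13  s14 
(> = start, * = accepting)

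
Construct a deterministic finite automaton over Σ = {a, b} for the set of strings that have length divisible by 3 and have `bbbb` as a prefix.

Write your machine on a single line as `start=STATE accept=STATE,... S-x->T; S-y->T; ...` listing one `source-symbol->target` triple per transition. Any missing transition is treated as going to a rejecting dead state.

Run two small machines in parallel and take their product. One (3 states) tracks the input length modulo 3; the other (6 states) tracks whether the input so far still matches the prefix `bbbb`. Each combined state is a pair, one component from each; accept when both components accept.
10 states suffice.
        a   b  
>  s0   s1  s2 
   s1   s3  s3 
   s2   s3  s4 
   s3   s5  s5 
   s4   s5  s6 
   s5   s1  s1 
   s6   s1  s7 
   s7   s8  s8 
   s8   s9  s9 
 * s9   s7  s7 
(> = start, * = accepting)

start=s0; accept=s9; s0-a->s1; s0-b->s2; s1-a->s3; s1-b->s3; s2-a->s3; s2-b->s4; s3-a->s5; s3-b->s5; s4-a->s5; s4-b->s6; s5-a->s1; s5-b->s1; s6-a->s1; s6-b->s7; s7-a->s8; s7-b->s8; s8-a->s9; s8-b->s9; s9-a->s7; s9-b->s7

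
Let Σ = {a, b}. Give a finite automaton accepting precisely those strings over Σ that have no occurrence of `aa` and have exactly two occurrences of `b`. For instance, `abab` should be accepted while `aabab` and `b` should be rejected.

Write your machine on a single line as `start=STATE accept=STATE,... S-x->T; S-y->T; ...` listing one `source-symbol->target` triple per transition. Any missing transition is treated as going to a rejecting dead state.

start=q0; accept=q5,q6; q0-a->q1; q0-b->q2; q1-a->q3; q1-b->q2; q2-a->q4; q2-b->q5; q3-a->q3; q3-b->q3; q4-a->q3; q4-b->q5; q5-a->q6; q5-b->q3; q6-a->q3; q6-b->q3

Handle the two conditions separately and then intersect. The first has 3 states tracking partial matches of the forbidden pattern `aa`; the second has 4 states tracking the count of `b`s, saturating at 3. A product state is a pair (one from each), accepting exactly when both do. Minimizing collapses redundant product states.
With 7 states:
        a   b  
>  q0   q1  q2 
   q1   q3  q2 
   q2   q4  q5 
   q3   q3  q3 
   q4   q3  q5 
 * q5   q6  q3 
 * q6   q3  q3 
(> = start, * = accepting)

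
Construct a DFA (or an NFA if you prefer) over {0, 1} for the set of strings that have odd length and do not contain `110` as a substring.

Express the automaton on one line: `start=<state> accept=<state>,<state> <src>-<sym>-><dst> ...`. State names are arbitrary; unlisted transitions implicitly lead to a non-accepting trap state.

start=q0 accept=q1,q2,q5 q0-0->q1 q0-1->q2 q1-0->q0 q1-1->q3 q2-0->q0 q2-1->q4 q3-0->q1 q3-1->q5 q4-0->q6 q4-1->q5 q5-0->q7 q5-1->q4 q6-0->q7 q6-1->q7 q7-0->q6 q7-1->q6

Build one automaton per condition and run them in lockstep. The first has 2 states tracking the input length modulo 2; the second has 4 states tracking partial matches of the forbidden pattern `110`. A product state is a pair (one from each), accepting exactly when both do.
With 8 states:
        0   1  
>  q0   q1  q2 
 * q1   q0  q3 
 * q2   q0  q4 
   q3   q1  q5 
   q4   q6  q5 
 * q5   q7  q4 
   q6   q7  q7 
   q7   q6  q6 
(> = start, * = accepting)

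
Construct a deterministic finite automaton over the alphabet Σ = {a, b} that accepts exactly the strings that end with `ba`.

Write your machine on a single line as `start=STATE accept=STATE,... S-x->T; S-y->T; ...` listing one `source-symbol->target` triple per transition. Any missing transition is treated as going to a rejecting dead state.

Let each state record the length of the longest suffix of the input read so far that is also a prefix of `ba`. S1 means the last symbol is `b`; S2 means the last 2 symbols are `ba`. Accept only at S2, where the string currently ends in `ba`.
With 3 states:
        a   b  
>  S0   S0  S1 
   S1   S2  S1 
 * S2   S0  S1 
(> = start, * = accepting)

start=S0; accept=S2; S0-a->S0; S0-b->S1; S1-a->S2; S1-b->S1; S2-a->S0; S2-b->S1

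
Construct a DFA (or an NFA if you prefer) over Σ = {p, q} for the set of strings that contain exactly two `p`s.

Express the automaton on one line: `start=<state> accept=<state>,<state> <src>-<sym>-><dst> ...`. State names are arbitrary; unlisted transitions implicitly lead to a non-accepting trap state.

Only the number of `p`s matters, and only up to 3. Make a chain S0 → S1 → S2 → S3 advanced by each `p` (with S3 absorbing); every other symbol self-loops. The accepting set is {S2}.
4 states suffice.
        p   q  
>  S0   S1  S0 
   S1   S2  S1 
 * S2   S3  S2 
   S3   S3  S3 
(> = start, * = accepting)

start=S0 accept=S2 S0-p->S1 S0-q->S0 S1-p->S2 S1-q->S1 S2-p->S3 S2-q->S2 S3-p->S3 S3-q->S3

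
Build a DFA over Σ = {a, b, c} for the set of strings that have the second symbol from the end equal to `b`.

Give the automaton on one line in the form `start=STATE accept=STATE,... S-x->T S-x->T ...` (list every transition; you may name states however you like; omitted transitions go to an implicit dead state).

start=S0 accept=S7,S8,S9 S0-a->S1 S0-b->S2 S0-c->S3 S1-a->S4 S1-b->S5 S1-c->S6 S2-a->S7 S2-b->S8 S2-c->S9 S3-a->S10 S3-b->S11 S3-c->S12 S4-a->S4 S4-b->S5 S4-c->S6 S5-a->S7 S5-b->S8 S5-c->S9 S6-a->S10 S6-b->S11 S6-c->S12 S7-a->S4 S7-b->S5 S7-c->S6 S8-a->S7 S8-b->S8 S8-c->S9 S9-a->S10 S9-b->S11 S9-c->S12 S10-a->S4 S10-b->S5 S10-c->S6 S11-a->S7 S11-b->S8 S11-c->S9 S12-a->S10 S12-b->S11 S12-c->S12

A DFA must remember the last 2 symbols (since which symbol is second-to-last isn't known until the input ends). Use one state per possible window of the last ≤2 symbols; accept from those whose window starts with `b`.
          a    b    c  
>  S0     S1   S2   S3 
   S1     S4   S5   S6 
   S2     S7   S8   S9 
   S3    S10  S11  S12 
   S4     S4   S5   S6 
   S5     S7   S8   S9 
   S6    S10  S11  S12 
 * S7     S4   S5   S6 
 * S8     S7   S8   S9 
 * S9    S10  S11  S12 
   S10    S4   S5   S6 
   S11    S7   S8   S9 
   S12   S10  S11  S12 
(> = start, * = accepting)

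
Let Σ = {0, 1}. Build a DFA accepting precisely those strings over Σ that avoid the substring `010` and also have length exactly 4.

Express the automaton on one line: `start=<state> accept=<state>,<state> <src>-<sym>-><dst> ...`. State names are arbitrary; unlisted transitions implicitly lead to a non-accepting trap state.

start=q0 accept=q10,q11,q13 q0-0->q1 q0-1->q2 q1-0->q3 q1-1->q4 q2-0->q3 q2-1->q5 q3-0->q6 q3-1->q7 q4-0->q8 q4-1->q9 q5-0->q6 q5-1->q9 q6-0->q10 q6-1->q11 q7-0->q12 q7-1->q13 q8-0->q12 q8-1->q12 q9-0->q10 q9-1->q13 q10-0->q14 q10-1->q15 q11-0->q16 q11-1->q17 q12-0->q16 q12-1->q16 q13-0->q14 q13-1->q17 q14-0->q14 q14-1->q15 q15-0->q16 q15-1->q17 q16-0->q16 q16-1->q16 q17-0->q14 q17-1->q17

Run two small machines in parallel and take their product. One (4 states) tracks partial matches of the forbidden pattern `010`; the other (6 states) tracks the input length, saturating at 5. Each combined state is a pair, one component from each; accept when both components accept.
With 18 states:
          0    1  
>  q0     q1   q2 
   q1     q3   q4 
   q2     q3   q5 
   q3     q6   q7 
   q4     q8   q9 
   q5     q6   q9 
   q6    q10  q11 
   q7    q12  q13 
   q8    q12  q12 
   q9    q10  q13 
 * q10   q14  q15 
 * q11   q16  q17 
   q12   q16  q16 
 * q13   q14  q17 
   q14   q14  q15 
   q15   q16  q17 
   q16   q16  q16 
   q17   q14  q17 
(> = start, * = accepting)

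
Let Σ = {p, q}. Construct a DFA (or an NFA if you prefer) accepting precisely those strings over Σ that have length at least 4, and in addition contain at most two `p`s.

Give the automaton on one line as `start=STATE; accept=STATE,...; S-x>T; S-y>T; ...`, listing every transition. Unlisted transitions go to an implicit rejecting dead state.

Handle the two conditions separately and then intersect. The first has 6 states tracking the input length, saturating at 5; the second has 4 states tracking the count of `p`s, saturating at 3. A product state is a pair (one from each), accepting exactly when both do. Minimizing collapses redundant product states.
13 states suffice.
       p  q 
>  A   B  C 
   B   D  E 
   C   E  F 
   D   G  H 
   E   H  I 
   F   I  J 
   G   G  G 
   H   G  K 
   I   K  L 
   J   L  M 
 * K   G  K 
 * L   K  L 
 * M   L  M 
(> = start, * = accepting)

start=A; accept=K,L,M; A-p>B; A-q>C; B-p>D; B-q>E; C-p>E; C-q>F; D-p>G; D-q>H; E-p>H; E-q>I; F-p>I; F-q>J; G-p>G; G-q>G; H-p>G; H-q>K; I-p>K; I-q>L; J-p>L; J-q>M; K-p>G; K-q>K; L-p>K; L-q>L; M-p>L; M-q>M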